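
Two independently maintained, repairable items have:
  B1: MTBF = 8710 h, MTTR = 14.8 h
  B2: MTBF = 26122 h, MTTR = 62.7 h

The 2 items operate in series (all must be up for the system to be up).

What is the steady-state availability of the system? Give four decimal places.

A(B1) = MTBF/(MTBF+MTTR) = 8710/(8710+14.8) = 0.998304
A(B2) = MTBF/(MTBF+MTTR) = 26122/(26122+62.7) = 0.997605
Series availability: 0.998304 × 0.997605 = 0.9959

0.9959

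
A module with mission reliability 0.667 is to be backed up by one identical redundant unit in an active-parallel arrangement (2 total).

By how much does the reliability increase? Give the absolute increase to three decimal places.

0.222

R_before = 0.667
R_after = 1 − (1 − 0.667)^2 = 0.889
ΔR = 0.889 − 0.667 = 0.222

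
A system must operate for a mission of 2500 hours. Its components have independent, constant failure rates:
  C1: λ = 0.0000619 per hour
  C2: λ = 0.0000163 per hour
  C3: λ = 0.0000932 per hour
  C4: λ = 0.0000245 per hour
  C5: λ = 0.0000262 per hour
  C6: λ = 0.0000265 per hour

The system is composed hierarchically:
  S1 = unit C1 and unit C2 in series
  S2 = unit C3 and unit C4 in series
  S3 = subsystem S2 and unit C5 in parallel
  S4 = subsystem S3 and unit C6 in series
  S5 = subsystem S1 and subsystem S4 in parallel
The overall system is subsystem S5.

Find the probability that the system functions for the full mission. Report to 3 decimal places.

R(C1) = exp(−0.0000619 × 2500) = 0.85663
R(C2) = exp(−0.0000163 × 2500) = 0.96007
R(C3) = exp(−0.0000932 × 2500) = 0.79215
R(C4) = exp(−0.0000245 × 2500) = 0.94059
R(C5) = exp(−0.0000262 × 2500) = 0.93660
R(C6) = exp(−0.0000265 × 2500) = 0.93590
Series (C1 and C2): 0.85663 × 0.96007 = 0.82242
Series (C3 and C4): 0.79215 × 0.94059 = 0.74509
Parallel ([0.74509] and C5): 1 − (1 − 0.74509)(1 − 0.93660) = 0.98384
Series ([0.98384] and C6): 0.98384 × 0.93590 = 0.92078
Parallel ([0.82242] and [0.92078]): 1 − (1 − 0.82242)(1 − 0.92078) = 0.986

0.986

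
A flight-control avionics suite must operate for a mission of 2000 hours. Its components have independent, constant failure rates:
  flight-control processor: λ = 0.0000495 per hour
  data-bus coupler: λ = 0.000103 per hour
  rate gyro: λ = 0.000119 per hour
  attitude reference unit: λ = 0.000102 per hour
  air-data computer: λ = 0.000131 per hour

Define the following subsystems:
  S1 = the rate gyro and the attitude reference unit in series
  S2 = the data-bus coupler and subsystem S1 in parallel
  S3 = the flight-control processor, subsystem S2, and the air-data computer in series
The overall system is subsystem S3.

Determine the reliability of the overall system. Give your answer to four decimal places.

R(flight-control processor) = exp(−0.0000495 × 2000) = 0.905743
R(data-bus coupler) = exp(−0.000103 × 2000) = 0.813833
R(rate gyro) = exp(−0.000119 × 2000) = 0.788203
R(attitude reference unit) = exp(−0.000102 × 2000) = 0.815462
R(air-data computer) = exp(−0.000131 × 2000) = 0.769511
Series (rate gyro and attitude reference unit): 0.788203 × 0.815462 = 0.642750
Parallel (data-bus coupler and [0.642750]): 1 − (1 − 0.813833)(1 − 0.642750) = 0.933492
Series (flight-control processor, [0.933492], and air-data computer): 0.905743 × 0.933492 × 0.769511 = 0.6506

0.6506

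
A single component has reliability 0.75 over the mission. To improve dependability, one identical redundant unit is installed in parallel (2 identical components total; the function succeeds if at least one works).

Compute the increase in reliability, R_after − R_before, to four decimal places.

0.1875

R_before = 0.75
R_after = 1 − (1 − 0.75)^2 = 0.9375
ΔR = 0.9375 − 0.75 = 0.1875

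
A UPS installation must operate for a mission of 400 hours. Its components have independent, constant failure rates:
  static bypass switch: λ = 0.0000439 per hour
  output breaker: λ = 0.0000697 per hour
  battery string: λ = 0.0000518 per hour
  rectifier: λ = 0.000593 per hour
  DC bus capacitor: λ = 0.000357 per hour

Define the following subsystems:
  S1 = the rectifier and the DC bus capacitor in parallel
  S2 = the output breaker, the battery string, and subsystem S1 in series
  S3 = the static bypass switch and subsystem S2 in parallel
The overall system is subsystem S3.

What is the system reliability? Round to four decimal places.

R(static bypass switch) = exp(−0.0000439 × 400) = 0.982593
R(output breaker) = exp(−0.0000697 × 400) = 0.972505
R(battery string) = exp(−0.0000518 × 400) = 0.979493
R(rectifier) = exp(−0.000593 × 400) = 0.788834
R(DC bus capacitor) = exp(−0.000357 × 400) = 0.866927
Parallel (rectifier and DC bus capacitor): 1 − (1 − 0.788834)(1 − 0.866927) = 0.971900
Series (output breaker, battery string, and [0.971900]): 0.972505 × 0.979493 × 0.971900 = 0.925795
Parallel (static bypass switch and [0.925795]): 1 − (1 − 0.982593)(1 − 0.925795) = 0.9987

0.9987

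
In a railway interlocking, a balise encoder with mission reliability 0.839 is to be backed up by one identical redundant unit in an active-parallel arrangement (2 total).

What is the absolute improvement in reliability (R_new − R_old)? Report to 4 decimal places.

R_before = 0.839
R_after = 1 − (1 − 0.839)^2 = 0.9741
ΔR = 0.9741 − 0.839 = 0.1351

0.1351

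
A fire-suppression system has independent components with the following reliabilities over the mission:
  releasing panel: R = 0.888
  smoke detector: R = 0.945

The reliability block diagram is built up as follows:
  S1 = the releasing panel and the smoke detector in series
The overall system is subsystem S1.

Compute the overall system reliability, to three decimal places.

Series (releasing panel and smoke detector): 0.88800 × 0.94500 = 0.839

0.839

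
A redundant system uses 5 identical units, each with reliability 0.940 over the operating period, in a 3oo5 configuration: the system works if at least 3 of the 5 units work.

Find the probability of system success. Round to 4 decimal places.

R = Σ_{i=3}^{5} C(5,i) p^i (1−p)^{5−i} with p = 0.940
C(5,3)·0.940^3·0.060^2 = 0.029901
C(5,4)·0.940^4·0.060^1 = 0.234225
C(5,5)·0.940^5·0.060^0 = 0.733904
Sum = 0.9980

0.9980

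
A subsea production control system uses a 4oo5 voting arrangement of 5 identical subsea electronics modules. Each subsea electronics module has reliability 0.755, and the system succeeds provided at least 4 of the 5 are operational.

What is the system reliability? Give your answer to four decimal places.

0.6434

R = Σ_{i=4}^{5} C(5,i) p^i (1−p)^{5−i} with p = 0.755
C(5,4)·0.755^4·0.245^1 = 0.398037
C(5,5)·0.755^5·0.245^0 = 0.245321
Sum = 0.6434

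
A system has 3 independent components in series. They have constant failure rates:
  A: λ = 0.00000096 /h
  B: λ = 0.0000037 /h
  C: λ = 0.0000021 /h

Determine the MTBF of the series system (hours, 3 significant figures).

Series of exponential components: λ_sys = Σ λ_i
λ_sys = 0.00000096 + 0.0000037 + 0.0000021 = 6.7600e-06 /h
MTBF = 1 / λ_sys = 148000 h

148000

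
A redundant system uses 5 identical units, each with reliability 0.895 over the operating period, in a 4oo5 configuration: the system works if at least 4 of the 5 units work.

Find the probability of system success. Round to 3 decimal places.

0.911

R = Σ_{i=4}^{5} C(5,i) p^i (1−p)^{5−i} with p = 0.895
C(5,4)·0.895^4·0.105^1 = 0.33686
C(5,5)·0.895^5·0.105^0 = 0.57427
Sum = 0.911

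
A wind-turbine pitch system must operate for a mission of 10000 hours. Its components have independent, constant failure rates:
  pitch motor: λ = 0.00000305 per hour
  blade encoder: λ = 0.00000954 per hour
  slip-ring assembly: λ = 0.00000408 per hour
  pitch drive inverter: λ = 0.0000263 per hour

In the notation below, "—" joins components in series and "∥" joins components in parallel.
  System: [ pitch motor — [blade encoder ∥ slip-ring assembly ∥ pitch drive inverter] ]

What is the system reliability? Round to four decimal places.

0.9691

R(pitch motor) = exp(−0.00000305 × 10000) = 0.969960
R(blade encoder) = exp(−0.00000954 × 10000) = 0.909009
R(slip-ring assembly) = exp(−0.00000408 × 10000) = 0.960021
R(pitch drive inverter) = exp(−0.0000263 × 10000) = 0.768742
Parallel (blade encoder, slip-ring assembly, and pitch drive inverter): 1 − (1 − 0.909009)(1 − 0.960021)(1 − 0.768742) = 0.999159
Series (pitch motor and [0.999159]): 0.969960 × 0.999159 = 0.9691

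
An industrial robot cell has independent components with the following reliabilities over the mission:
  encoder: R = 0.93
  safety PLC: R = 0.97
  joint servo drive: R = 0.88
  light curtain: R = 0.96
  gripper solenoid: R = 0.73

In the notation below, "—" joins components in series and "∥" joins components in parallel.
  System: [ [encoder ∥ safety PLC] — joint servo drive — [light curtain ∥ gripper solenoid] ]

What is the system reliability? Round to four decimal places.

0.8687

Parallel (encoder and safety PLC): 1 − (1 − 0.930000)(1 − 0.970000) = 0.997900
Parallel (light curtain and gripper solenoid): 1 − (1 − 0.960000)(1 − 0.730000) = 0.989200
Series ([0.997900], joint servo drive, and [0.989200]): 0.997900 × 0.880000 × 0.989200 = 0.8687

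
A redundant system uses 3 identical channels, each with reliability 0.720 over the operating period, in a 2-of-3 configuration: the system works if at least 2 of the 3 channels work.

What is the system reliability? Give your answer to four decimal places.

0.8087

R = Σ_{i=2}^{3} C(3,i) p^i (1−p)^{3−i} with p = 0.720
C(3,2)·0.720^2·0.280^1 = 0.435456
C(3,3)·0.720^3·0.280^0 = 0.373248
Sum = 0.8087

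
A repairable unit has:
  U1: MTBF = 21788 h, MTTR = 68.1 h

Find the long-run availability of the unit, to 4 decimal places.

A(U1) = MTBF/(MTBF+MTTR) = 21788/(21788+68.1) = 0.9969

0.9969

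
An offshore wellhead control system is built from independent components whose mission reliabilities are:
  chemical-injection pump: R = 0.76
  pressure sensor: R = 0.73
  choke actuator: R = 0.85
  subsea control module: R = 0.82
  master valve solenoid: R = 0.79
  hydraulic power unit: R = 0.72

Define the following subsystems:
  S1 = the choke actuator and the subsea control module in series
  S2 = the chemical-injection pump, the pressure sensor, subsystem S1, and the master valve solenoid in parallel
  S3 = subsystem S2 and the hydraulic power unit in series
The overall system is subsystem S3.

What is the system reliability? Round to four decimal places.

Series (choke actuator and subsea control module): 0.850000 × 0.820000 = 0.697000
Parallel (chemical-injection pump, pressure sensor, [0.697000], and master valve solenoid): 1 − (1 − 0.760000)(1 − 0.730000)(1 − 0.697000)(1 − 0.790000) = 0.995877
Series ([0.995877] and hydraulic power unit): 0.995877 × 0.720000 = 0.7170

0.7170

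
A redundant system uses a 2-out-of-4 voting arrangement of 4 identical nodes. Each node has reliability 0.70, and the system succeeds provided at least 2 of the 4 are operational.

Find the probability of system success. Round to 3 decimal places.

0.916

R = Σ_{i=2}^{4} C(4,i) p^i (1−p)^{4−i} with p = 0.70
C(4,2)·0.70^2·0.30^2 = 0.26460
C(4,3)·0.70^3·0.30^1 = 0.41160
C(4,4)·0.70^4·0.30^0 = 0.24010
Sum = 0.916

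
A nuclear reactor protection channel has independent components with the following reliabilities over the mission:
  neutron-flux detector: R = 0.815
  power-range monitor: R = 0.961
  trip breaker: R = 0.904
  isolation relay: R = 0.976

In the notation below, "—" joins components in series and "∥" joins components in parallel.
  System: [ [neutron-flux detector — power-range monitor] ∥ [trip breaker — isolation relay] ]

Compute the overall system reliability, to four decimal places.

Series (neutron-flux detector and power-range monitor): 0.815000 × 0.961000 = 0.783215
Series (trip breaker and isolation relay): 0.904000 × 0.976000 = 0.882304
Parallel ([0.783215] and [0.882304]): 1 − (1 − 0.783215)(1 − 0.882304) = 0.9745

0.9745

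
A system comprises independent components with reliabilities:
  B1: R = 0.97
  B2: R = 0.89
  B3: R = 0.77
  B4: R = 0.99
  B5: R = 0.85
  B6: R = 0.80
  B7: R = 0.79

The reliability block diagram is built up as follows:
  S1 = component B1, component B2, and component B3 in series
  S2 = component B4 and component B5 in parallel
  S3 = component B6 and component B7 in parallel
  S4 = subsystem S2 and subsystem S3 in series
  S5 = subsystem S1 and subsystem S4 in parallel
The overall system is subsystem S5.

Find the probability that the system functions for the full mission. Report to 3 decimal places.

0.985

Series (B1, B2, and B3): 0.97000 × 0.89000 × 0.77000 = 0.66474
Parallel (B4 and B5): 1 − (1 − 0.99000)(1 − 0.85000) = 0.99850
Parallel (B6 and B7): 1 − (1 − 0.80000)(1 − 0.79000) = 0.95800
Series ([0.99850] and [0.95800]): 0.99850 × 0.95800 = 0.95656
Parallel ([0.66474] and [0.95656]): 1 − (1 − 0.66474)(1 − 0.95656) = 0.985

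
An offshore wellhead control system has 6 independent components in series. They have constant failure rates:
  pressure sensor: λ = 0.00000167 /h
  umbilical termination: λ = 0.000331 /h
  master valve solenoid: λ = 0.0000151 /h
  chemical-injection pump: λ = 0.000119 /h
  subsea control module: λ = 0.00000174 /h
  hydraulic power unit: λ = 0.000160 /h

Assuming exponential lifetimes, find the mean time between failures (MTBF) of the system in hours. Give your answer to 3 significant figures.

1590

Series of exponential components: λ_sys = Σ λ_i
λ_sys = 0.00000167 + 0.000331 + 0.0000151 + 0.000119 + 0.00000174 + 0.000160 = 6.2851e-04 /h
MTBF = 1 / λ_sys = 1590 h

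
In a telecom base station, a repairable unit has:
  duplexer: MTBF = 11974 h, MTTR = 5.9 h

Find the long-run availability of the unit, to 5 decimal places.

0.99951

A(duplexer) = MTBF/(MTBF+MTTR) = 11974/(11974+5.9) = 0.99951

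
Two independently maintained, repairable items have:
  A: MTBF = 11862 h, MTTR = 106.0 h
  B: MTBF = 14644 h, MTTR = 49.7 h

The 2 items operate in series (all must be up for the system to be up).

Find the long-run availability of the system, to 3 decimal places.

A(A) = MTBF/(MTBF+MTTR) = 11862/(11862+106.0) = 0.991143
A(B) = MTBF/(MTBF+MTTR) = 14644/(14644+49.7) = 0.996618
Series availability: 0.991143 × 0.996618 = 0.988

0.988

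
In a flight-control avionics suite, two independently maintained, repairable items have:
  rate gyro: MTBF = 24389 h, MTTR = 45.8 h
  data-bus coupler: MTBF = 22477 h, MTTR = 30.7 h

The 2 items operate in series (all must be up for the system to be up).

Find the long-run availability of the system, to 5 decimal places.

A(rate gyro) = MTBF/(MTBF+MTTR) = 24389/(24389+45.8) = 0.998126
A(data-bus coupler) = MTBF/(MTBF+MTTR) = 22477/(22477+30.7) = 0.998636
Series availability: 0.998126 × 0.998636 = 0.99676

0.99676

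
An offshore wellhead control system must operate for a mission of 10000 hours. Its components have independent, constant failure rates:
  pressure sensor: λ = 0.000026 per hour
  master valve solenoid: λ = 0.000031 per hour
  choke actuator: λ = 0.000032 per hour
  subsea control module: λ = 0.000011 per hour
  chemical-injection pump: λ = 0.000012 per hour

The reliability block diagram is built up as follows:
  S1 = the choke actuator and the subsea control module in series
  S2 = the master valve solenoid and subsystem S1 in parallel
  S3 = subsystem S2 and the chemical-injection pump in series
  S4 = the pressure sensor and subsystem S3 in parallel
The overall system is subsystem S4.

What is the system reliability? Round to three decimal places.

0.955

R(pressure sensor) = exp(−0.000026 × 10000) = 0.77105
R(master valve solenoid) = exp(−0.000031 × 10000) = 0.73345
R(choke actuator) = exp(−0.000032 × 10000) = 0.72615
R(subsea control module) = exp(−0.000011 × 10000) = 0.89583
R(chemical-injection pump) = exp(−0.000012 × 10000) = 0.88692
Series (choke actuator and subsea control module): 0.72615 × 0.89583 = 0.65051
Parallel (master valve solenoid and [0.65051]): 1 − (1 − 0.73345)(1 − 0.65051) = 0.90684
Series ([0.90684] and chemical-injection pump): 0.90684 × 0.88692 = 0.80429
Parallel (pressure sensor and [0.80429]): 1 − (1 − 0.77105)(1 − 0.80429) = 0.955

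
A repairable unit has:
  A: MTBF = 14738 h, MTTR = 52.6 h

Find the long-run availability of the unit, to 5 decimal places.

0.99644

A(A) = MTBF/(MTBF+MTTR) = 14738/(14738+52.6) = 0.99644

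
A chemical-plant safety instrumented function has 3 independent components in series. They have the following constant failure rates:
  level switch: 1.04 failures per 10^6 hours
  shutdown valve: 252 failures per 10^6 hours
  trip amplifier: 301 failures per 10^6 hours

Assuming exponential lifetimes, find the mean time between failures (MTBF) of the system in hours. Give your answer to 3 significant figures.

Series of exponential components: λ_sys = Σ λ_i
λ_sys = 0.00000104 + 0.000252 + 0.000301 = 5.5404e-04 /h
MTBF = 1 / λ_sys = 1800 h

1800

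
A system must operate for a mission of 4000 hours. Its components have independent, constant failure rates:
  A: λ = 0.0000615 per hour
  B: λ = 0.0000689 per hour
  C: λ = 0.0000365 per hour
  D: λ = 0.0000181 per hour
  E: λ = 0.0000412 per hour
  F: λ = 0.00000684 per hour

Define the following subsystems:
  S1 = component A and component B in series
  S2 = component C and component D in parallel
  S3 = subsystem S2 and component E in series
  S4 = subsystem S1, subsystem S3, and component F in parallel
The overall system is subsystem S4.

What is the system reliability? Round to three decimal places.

0.998

R(A) = exp(−0.0000615 × 4000) = 0.78192
R(B) = exp(−0.0000689 × 4000) = 0.75912
R(C) = exp(−0.0000365 × 4000) = 0.86416
R(D) = exp(−0.0000181 × 4000) = 0.93016
R(E) = exp(−0.0000412 × 4000) = 0.84806
R(F) = exp(−0.00000684 × 4000) = 0.97301
Series (A and B): 0.78192 × 0.75912 = 0.59357
Parallel (C and D): 1 − (1 − 0.86416)(1 − 0.93016) = 0.99051
Series ([0.99051] and E): 0.99051 × 0.84806 = 0.84001
Parallel ([0.59357], [0.84001], and F): 1 − (1 − 0.59357)(1 − 0.84001)(1 − 0.97301) = 0.998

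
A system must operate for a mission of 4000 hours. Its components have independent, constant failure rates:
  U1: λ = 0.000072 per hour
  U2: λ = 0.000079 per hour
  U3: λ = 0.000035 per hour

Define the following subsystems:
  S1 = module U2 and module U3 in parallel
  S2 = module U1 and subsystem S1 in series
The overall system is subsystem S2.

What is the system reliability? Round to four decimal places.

0.7232

R(U1) = exp(−0.000072 × 4000) = 0.749762
R(U2) = exp(−0.000079 × 4000) = 0.729059
R(U3) = exp(−0.000035 × 4000) = 0.869358
Parallel (U2 and U3): 1 − (1 − 0.729059)(1 − 0.869358) = 0.964604
Series (U1 and [0.964604]): 0.749762 × 0.964604 = 0.7232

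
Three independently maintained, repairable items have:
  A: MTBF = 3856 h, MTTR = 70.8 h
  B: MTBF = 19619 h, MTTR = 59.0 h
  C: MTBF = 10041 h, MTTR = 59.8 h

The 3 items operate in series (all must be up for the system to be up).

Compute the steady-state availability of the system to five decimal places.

0.97323

A(A) = MTBF/(MTBF+MTTR) = 3856/(3856+70.8) = 0.981970
A(B) = MTBF/(MTBF+MTTR) = 19619/(19619+59.0) = 0.997002
A(C) = MTBF/(MTBF+MTTR) = 10041/(10041+59.8) = 0.994080
Series availability: 0.981970 × 0.997002 × 0.994080 = 0.97323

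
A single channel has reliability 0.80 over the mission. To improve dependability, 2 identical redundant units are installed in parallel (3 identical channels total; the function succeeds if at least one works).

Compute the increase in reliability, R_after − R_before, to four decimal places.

0.1920

R_before = 0.80
R_after = 1 − (1 − 0.80)^3 = 0.9920
ΔR = 0.9920 − 0.80 = 0.1920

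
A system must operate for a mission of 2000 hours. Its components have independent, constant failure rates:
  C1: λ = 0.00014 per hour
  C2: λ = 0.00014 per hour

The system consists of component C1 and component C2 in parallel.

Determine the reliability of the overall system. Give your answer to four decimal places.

R(C1) = exp(−0.00014 × 2000) = 0.755784
R(C2) = exp(−0.00014 × 2000) = 0.755784
Parallel (C1 and C2): 1 − (1 − 0.755784)(1 − 0.755784) = 0.9404

0.9404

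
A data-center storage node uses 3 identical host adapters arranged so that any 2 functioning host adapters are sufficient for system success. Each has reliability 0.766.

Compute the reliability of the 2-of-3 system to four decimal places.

R = Σ_{i=2}^{3} C(3,i) p^i (1−p)^{3−i} with p = 0.766
C(3,2)·0.766^2·0.234^1 = 0.411903
C(3,3)·0.766^3·0.234^0 = 0.449455
Sum = 0.8614

0.8614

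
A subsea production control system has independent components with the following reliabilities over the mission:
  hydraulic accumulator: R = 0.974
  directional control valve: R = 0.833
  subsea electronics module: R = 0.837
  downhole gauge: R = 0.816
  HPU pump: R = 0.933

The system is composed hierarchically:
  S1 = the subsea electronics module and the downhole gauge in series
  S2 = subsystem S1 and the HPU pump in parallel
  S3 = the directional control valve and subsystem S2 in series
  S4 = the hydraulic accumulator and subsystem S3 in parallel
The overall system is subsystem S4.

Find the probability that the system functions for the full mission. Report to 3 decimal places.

Series (subsea electronics module and downhole gauge): 0.83700 × 0.81600 = 0.68299
Parallel ([0.68299] and HPU pump): 1 − (1 − 0.68299)(1 − 0.93300) = 0.97876
Series (directional control valve and [0.97876]): 0.83300 × 0.97876 = 0.81531
Parallel (hydraulic accumulator and [0.81531]): 1 − (1 − 0.97400)(1 − 0.81531) = 0.995

0.995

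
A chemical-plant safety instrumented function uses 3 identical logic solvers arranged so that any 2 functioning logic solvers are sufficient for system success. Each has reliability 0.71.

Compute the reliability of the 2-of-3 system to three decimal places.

0.796

R = Σ_{i=2}^{3} C(3,i) p^i (1−p)^{3−i} with p = 0.71
C(3,2)·0.71^2·0.29^1 = 0.43857
C(3,3)·0.71^3·0.29^0 = 0.35791
Sum = 0.796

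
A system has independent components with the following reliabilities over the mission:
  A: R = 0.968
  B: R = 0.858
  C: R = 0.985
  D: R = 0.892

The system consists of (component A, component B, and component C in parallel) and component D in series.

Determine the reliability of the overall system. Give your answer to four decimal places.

0.8919

Parallel (A, B, and C): 1 − (1 − 0.968000)(1 − 0.858000)(1 − 0.985000) = 0.999932
Series ([0.999932] and D): 0.999932 × 0.892000 = 0.8919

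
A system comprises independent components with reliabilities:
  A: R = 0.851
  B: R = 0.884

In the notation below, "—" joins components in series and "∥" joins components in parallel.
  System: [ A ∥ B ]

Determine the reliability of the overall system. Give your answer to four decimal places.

Parallel (A and B): 1 − (1 − 0.851000)(1 − 0.884000) = 0.9827

0.9827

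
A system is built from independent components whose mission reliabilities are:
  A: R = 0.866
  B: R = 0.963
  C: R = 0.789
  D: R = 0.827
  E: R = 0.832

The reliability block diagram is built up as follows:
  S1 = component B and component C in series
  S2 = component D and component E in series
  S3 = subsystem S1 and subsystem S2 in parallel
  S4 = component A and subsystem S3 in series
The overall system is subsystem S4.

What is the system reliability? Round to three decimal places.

0.801

Series (B and C): 0.96300 × 0.78900 = 0.75981
Series (D and E): 0.82700 × 0.83200 = 0.68806
Parallel ([0.75981] and [0.68806]): 1 − (1 − 0.75981)(1 − 0.68806) = 0.92508
Series (A and [0.92508]): 0.86600 × 0.92508 = 0.801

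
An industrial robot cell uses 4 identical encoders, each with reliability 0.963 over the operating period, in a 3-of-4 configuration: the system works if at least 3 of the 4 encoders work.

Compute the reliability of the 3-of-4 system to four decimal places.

0.9922

R = Σ_{i=3}^{4} C(4,i) p^i (1−p)^{4−i} with p = 0.963
C(4,3)·0.963^3·0.037^1 = 0.132172
C(4,4)·0.963^4·0.037^0 = 0.860013
Sum = 0.9922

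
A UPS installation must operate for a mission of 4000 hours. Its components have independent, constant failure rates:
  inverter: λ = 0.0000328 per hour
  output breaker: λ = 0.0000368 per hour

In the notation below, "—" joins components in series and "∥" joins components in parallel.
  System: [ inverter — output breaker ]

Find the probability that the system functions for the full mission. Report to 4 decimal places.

0.7570

R(inverter) = exp(−0.0000328 × 4000) = 0.877042
R(output breaker) = exp(−0.0000368 × 4000) = 0.863121
Series (inverter and output breaker): 0.877042 × 0.863121 = 0.7570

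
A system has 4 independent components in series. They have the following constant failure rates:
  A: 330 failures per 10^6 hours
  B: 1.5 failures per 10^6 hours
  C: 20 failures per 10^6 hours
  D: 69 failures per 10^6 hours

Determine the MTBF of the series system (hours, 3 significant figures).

Series of exponential components: λ_sys = Σ λ_i
λ_sys = 0.00033 + 0.0000015 + 0.000020 + 0.000069 = 4.2050e-04 /h
MTBF = 1 / λ_sys = 2380 h

2380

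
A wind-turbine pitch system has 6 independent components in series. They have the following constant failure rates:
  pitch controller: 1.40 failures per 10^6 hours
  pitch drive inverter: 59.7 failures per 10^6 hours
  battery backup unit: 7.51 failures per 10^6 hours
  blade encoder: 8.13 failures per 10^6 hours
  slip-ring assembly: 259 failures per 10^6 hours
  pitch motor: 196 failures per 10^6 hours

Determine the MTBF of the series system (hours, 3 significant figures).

Series of exponential components: λ_sys = Σ λ_i
λ_sys = 0.00000140 + 0.0000597 + 0.00000751 + 0.00000813 + 0.000259 + 0.000196 = 5.3174e-04 /h
MTBF = 1 / λ_sys = 1880 h

1880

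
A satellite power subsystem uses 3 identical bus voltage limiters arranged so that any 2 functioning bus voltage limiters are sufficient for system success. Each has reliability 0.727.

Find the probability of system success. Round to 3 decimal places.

R = Σ_{i=2}^{3} C(3,i) p^i (1−p)^{3−i} with p = 0.727
C(3,2)·0.727^2·0.273^1 = 0.43287
C(3,3)·0.727^3·0.273^0 = 0.38424
Sum = 0.817

0.817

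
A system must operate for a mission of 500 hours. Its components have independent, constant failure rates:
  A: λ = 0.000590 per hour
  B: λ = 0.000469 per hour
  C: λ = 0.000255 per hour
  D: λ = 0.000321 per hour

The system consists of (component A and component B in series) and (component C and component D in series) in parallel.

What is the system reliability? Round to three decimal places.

R(A) = exp(−0.000590 × 500) = 0.74453
R(B) = exp(−0.000469 × 500) = 0.79097
R(C) = exp(−0.000255 × 500) = 0.88029
R(D) = exp(−0.000321 × 500) = 0.85172
Series (A and B): 0.74453 × 0.79097 = 0.58890
Series (C and D): 0.88029 × 0.85172 = 0.74976
Parallel ([0.58890] and [0.74976]): 1 − (1 − 0.58890)(1 − 0.74976) = 0.897

0.897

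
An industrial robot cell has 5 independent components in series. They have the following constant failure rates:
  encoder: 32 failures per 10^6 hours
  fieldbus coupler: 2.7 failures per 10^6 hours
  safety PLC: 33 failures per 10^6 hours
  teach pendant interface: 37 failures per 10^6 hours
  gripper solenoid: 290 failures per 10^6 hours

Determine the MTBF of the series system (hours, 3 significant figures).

2530

Series of exponential components: λ_sys = Σ λ_i
λ_sys = 0.000032 + 0.0000027 + 0.000033 + 0.000037 + 0.00029 = 3.9470e-04 /h
MTBF = 1 / λ_sys = 2530 h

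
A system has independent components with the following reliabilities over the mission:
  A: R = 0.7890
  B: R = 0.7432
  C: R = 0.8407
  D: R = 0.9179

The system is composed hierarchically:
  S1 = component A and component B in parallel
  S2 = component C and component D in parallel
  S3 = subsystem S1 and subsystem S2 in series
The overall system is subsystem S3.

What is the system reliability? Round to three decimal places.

Parallel (A and B): 1 − (1 − 0.78900)(1 − 0.74320) = 0.94582
Parallel (C and D): 1 − (1 − 0.84070)(1 − 0.91790) = 0.98692
Series ([0.94582] and [0.98692]): 0.94582 × 0.98692 = 0.933

0.933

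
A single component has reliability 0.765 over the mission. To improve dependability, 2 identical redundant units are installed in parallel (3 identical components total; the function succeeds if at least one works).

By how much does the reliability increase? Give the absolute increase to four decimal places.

R_before = 0.765
R_after = 1 − (1 − 0.765)^3 = 0.9870
ΔR = 0.9870 − 0.765 = 0.2220

0.2220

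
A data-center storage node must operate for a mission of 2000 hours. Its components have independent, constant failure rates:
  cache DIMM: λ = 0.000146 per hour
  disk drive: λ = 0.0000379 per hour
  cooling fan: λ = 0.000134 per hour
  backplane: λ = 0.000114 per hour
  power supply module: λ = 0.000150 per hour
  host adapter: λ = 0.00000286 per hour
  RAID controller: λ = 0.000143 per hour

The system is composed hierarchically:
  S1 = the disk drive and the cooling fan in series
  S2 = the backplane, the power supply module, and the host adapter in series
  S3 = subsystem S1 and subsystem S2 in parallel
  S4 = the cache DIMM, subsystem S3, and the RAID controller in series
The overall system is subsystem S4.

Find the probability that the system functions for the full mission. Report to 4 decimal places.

0.4935

R(cache DIMM) = exp(−0.000146 × 2000) = 0.746769
R(disk drive) = exp(−0.0000379 × 2000) = 0.927002
R(cooling fan) = exp(−0.000134 × 2000) = 0.764908
R(backplane) = exp(−0.000114 × 2000) = 0.796124
R(power supply module) = exp(−0.000150 × 2000) = 0.740818
R(host adapter) = exp(−0.00000286 × 2000) = 0.994296
R(RAID controller) = exp(−0.000143 × 2000) = 0.751263
Series (disk drive and cooling fan): 0.927002 × 0.764908 = 0.709071
Series (backplane, power supply module, and host adapter): 0.796124 × 0.740818 × 0.994296 = 0.586419
Parallel ([0.709071] and [0.586419]): 1 − (1 − 0.709071)(1 − 0.586419) = 0.879677
Series (cache DIMM, [0.879677], and RAID controller): 0.746769 × 0.879677 × 0.751263 = 0.4935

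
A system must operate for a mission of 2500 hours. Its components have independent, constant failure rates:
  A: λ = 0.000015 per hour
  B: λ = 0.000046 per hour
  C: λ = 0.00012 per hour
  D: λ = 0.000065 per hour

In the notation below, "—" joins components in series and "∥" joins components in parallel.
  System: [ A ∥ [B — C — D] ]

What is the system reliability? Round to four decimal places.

0.9839

R(A) = exp(−0.000015 × 2500) = 0.963194
R(B) = exp(−0.000046 × 2500) = 0.891366
R(C) = exp(−0.00012 × 2500) = 0.740818
R(D) = exp(−0.000065 × 2500) = 0.850016
Series (B, C, and D): 0.891366 × 0.740818 × 0.850016 = 0.561300
Parallel (A and [0.561300]): 1 − (1 − 0.963194)(1 − 0.561300) = 0.9839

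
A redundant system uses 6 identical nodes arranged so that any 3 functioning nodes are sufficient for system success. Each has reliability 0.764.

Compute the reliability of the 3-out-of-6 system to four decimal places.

R = Σ_{i=3}^{6} C(6,i) p^i (1−p)^{6−i} with p = 0.764
C(6,3)·0.764^3·0.236^3 = 0.117232
C(6,4)·0.764^4·0.236^2 = 0.284635
C(6,5)·0.764^5·0.236^1 = 0.368579
C(6,6)·0.764^6·0.236^0 = 0.198866
Sum = 0.9693

0.9693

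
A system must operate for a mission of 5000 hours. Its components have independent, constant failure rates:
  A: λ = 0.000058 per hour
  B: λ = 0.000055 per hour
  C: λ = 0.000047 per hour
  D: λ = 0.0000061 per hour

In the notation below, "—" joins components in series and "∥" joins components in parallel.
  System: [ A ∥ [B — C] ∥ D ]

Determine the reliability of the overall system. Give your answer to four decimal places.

0.9970

R(A) = exp(−0.000058 × 5000) = 0.748264
R(B) = exp(−0.000055 × 5000) = 0.759572
R(C) = exp(−0.000047 × 5000) = 0.790571
R(D) = exp(−0.0000061 × 5000) = 0.969960
Series (B and C): 0.759572 × 0.790571 = 0.600496
Parallel (A, [0.600496], and D): 1 − (1 − 0.748264)(1 − 0.600496)(1 − 0.969960) = 0.9970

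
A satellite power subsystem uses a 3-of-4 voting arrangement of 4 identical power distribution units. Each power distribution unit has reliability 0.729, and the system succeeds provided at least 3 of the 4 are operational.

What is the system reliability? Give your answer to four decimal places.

R = Σ_{i=3}^{4} C(4,i) p^i (1−p)^{4−i} with p = 0.729
C(4,3)·0.729^3·0.271^1 = 0.419964
C(4,4)·0.729^4·0.271^0 = 0.282430
Sum = 0.7024

0.7024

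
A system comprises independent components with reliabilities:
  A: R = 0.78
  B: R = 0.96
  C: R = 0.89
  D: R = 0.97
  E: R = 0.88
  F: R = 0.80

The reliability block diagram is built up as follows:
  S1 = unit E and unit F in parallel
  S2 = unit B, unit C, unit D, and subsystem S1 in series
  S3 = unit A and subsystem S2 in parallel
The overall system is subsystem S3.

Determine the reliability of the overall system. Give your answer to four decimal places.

Parallel (E and F): 1 − (1 − 0.880000)(1 − 0.800000) = 0.976000
Series (B, C, D, and [0.976000]): 0.960000 × 0.890000 × 0.970000 × 0.976000 = 0.808878
Parallel (A and [0.808878]): 1 − (1 − 0.780000)(1 − 0.808878) = 0.9580

0.9580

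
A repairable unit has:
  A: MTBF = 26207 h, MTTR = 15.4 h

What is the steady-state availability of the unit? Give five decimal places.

A(A) = MTBF/(MTBF+MTTR) = 26207/(26207+15.4) = 0.99941

0.99941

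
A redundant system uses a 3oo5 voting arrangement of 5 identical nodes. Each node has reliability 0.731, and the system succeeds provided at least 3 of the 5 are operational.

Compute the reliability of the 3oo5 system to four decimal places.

R = Σ_{i=3}^{5} C(5,i) p^i (1−p)^{5−i} with p = 0.731
C(5,3)·0.731^3·0.269^2 = 0.282655
C(5,4)·0.731^4·0.269^1 = 0.384054
C(5,5)·0.731^5·0.269^0 = 0.208731
Sum = 0.8754

0.8754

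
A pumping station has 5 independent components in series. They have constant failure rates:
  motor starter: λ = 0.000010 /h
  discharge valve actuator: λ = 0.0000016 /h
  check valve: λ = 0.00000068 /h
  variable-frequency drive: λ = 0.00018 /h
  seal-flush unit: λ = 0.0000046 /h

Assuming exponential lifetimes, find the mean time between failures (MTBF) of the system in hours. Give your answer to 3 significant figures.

Series of exponential components: λ_sys = Σ λ_i
λ_sys = 0.000010 + 0.0000016 + 0.00000068 + 0.00018 + 0.0000046 = 1.9688e-04 /h
MTBF = 1 / λ_sys = 5080 h

5080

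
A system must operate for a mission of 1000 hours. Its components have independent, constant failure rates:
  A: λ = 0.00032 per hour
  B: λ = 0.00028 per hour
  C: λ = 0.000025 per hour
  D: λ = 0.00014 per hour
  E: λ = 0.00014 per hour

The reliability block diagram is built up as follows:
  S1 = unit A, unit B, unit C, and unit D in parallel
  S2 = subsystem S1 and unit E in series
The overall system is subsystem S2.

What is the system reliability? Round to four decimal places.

R(A) = exp(−0.00032 × 1000) = 0.726149
R(B) = exp(−0.00028 × 1000) = 0.755784
R(C) = exp(−0.000025 × 1000) = 0.975310
R(D) = exp(−0.00014 × 1000) = 0.869358
R(E) = exp(−0.00014 × 1000) = 0.869358
Parallel (A, B, C, and D): 1 − (1 − 0.726149)(1 − 0.755784)(1 − 0.975310)(1 − 0.869358) = 0.999784
Series ([0.999784] and E): 0.999784 × 0.869358 = 0.8692

0.8692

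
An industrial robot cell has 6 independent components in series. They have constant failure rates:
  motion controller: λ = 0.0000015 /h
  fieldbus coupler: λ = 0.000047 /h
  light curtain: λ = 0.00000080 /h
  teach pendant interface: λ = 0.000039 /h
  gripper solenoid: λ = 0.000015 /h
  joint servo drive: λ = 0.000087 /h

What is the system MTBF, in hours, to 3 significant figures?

Series of exponential components: λ_sys = Σ λ_i
λ_sys = 0.0000015 + 0.000047 + 0.00000080 + 0.000039 + 0.000015 + 0.000087 = 1.9030e-04 /h
MTBF = 1 / λ_sys = 5250 h

5250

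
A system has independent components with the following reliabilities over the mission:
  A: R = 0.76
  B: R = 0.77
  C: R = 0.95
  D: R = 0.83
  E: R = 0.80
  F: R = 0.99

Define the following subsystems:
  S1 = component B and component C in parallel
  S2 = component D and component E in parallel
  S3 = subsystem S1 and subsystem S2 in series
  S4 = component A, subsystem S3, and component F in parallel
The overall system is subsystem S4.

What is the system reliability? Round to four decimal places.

0.9999

Parallel (B and C): 1 − (1 − 0.770000)(1 − 0.950000) = 0.988500
Parallel (D and E): 1 − (1 − 0.830000)(1 − 0.800000) = 0.966000
Series ([0.988500] and [0.966000]): 0.988500 × 0.966000 = 0.954891
Parallel (A, [0.954891], and F): 1 − (1 − 0.760000)(1 − 0.954891)(1 − 0.990000) = 0.9999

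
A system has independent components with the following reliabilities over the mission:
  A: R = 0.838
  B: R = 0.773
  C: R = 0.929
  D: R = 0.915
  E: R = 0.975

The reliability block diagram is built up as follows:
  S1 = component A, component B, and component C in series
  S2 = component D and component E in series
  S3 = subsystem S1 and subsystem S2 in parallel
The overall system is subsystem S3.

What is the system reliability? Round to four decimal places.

0.9570

Series (A, B, and C): 0.838000 × 0.773000 × 0.929000 = 0.601782
Series (D and E): 0.915000 × 0.975000 = 0.892125
Parallel ([0.601782] and [0.892125]): 1 − (1 − 0.601782)(1 − 0.892125) = 0.9570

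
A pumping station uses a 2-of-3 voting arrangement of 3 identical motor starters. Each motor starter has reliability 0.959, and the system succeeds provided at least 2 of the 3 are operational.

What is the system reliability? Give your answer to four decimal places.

0.9951

R = Σ_{i=2}^{3} C(3,i) p^i (1−p)^{3−i} with p = 0.959
C(3,2)·0.959^2·0.041^1 = 0.113121
C(3,3)·0.959^3·0.041^0 = 0.881974
Sum = 0.9951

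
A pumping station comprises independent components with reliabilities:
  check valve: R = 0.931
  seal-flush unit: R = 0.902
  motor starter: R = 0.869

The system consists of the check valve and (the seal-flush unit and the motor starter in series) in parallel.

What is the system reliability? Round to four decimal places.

0.9851

Series (seal-flush unit and motor starter): 0.902000 × 0.869000 = 0.783838
Parallel (check valve and [0.783838]): 1 − (1 − 0.931000)(1 − 0.783838) = 0.9851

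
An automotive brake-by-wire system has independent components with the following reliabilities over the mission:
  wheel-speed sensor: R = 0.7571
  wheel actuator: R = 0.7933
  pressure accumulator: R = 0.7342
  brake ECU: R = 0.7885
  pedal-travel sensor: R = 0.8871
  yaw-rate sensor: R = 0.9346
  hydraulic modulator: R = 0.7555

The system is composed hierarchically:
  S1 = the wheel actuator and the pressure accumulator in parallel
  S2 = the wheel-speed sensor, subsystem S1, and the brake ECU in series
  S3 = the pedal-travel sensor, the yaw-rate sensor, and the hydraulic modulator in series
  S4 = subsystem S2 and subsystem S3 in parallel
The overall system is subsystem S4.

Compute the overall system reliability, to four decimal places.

0.8372

Parallel (wheel actuator and pressure accumulator): 1 − (1 − 0.793300)(1 − 0.734200) = 0.945059
Series (wheel-speed sensor, [0.945059], and brake ECU): 0.757100 × 0.945059 × 0.788500 = 0.564175
Series (pedal-travel sensor, yaw-rate sensor, and hydraulic modulator): 0.887100 × 0.934600 × 0.755500 = 0.626373
Parallel ([0.564175] and [0.626373]): 1 − (1 − 0.564175)(1 − 0.626373) = 0.8372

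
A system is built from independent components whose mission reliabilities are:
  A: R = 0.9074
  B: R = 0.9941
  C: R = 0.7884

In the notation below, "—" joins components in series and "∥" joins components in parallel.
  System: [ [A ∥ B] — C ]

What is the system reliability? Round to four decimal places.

Parallel (A and B): 1 − (1 − 0.907400)(1 − 0.994100) = 0.999454
Series ([0.999454] and C): 0.999454 × 0.788400 = 0.7880

0.7880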